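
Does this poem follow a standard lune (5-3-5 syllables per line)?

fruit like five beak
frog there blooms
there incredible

Line 1: "fruit like five beak": 1+1+1+1 = 4 (expected 5)
Line 2: "frog there blooms": 1+1+1 = 3 ✓
Line 3: "there incredible": 1+4 = 5 ✓

No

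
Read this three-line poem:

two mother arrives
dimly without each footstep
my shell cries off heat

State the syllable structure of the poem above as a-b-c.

5-7-5

Line 1: two(1) + mother(2) + arrives(2) = 5
Line 2: dimly(2) + without(2) + each(1) + footstep(2) = 7
Line 3: my(1) + shell(1) + cries(1) + off(1) + heat(1) = 5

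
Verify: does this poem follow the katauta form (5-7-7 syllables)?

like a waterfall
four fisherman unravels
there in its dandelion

Yes

Line 1: like(1) + a(1) + waterfall(3) = 5 ✓
Line 2: four(1) + fisherman(3) + unravels(3) = 7 ✓
Line 3: there(1) + in(1) + its(1) + dandelion(4) = 7 ✓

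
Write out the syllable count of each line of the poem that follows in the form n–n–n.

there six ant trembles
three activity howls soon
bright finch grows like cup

5–7–5

Line 1: there (1), six (1), ant (1), trembles (2) → 5
Line 2: three (1), activity (4), howls (1), soon (1) → 7
Line 3: bright (1), finch (1), grows (1), like (1), cup (1) → 5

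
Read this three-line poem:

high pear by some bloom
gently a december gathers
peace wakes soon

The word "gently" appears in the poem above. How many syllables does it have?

2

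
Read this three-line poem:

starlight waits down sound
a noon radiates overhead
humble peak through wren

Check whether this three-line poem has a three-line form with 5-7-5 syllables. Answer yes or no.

No

Line 1: starlight(2) + waits(1) + down(1) + sound(1) = 5 ✓
Line 2: a(1) + noon(1) + radiates(3) + overhead(3) = 8 (expected 7)
Line 3: humble(2) + peak(1) + through(1) + wren(1) = 5 ✓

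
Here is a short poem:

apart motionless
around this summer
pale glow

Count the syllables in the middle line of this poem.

The middle line: "around this summer": 2+1+2 = 5

5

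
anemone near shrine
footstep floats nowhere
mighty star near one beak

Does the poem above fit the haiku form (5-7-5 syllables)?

Line 1: anemone(4) + near(1) + shrine(1) = 6 (expected 5)
Line 2: footstep(2) + floats(1) + nowhere(2) = 5 (expected 7)
Line 3: mighty(2) + star(1) + near(1) + one(1) + beak(1) = 6 (expected 5)

No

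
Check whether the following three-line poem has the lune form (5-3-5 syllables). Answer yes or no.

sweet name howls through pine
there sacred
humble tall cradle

Line 1: sweet (1), name (1), howls (1), through (1), pine (1) → 5 ✓
Line 2: there (1), sacred (2) → 3 ✓
Line 3: humble (2), tall (1), cradle (2) → 5 ✓

Yes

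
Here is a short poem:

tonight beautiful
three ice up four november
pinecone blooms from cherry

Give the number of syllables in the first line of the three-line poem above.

5

The first line: "tonight beautiful": 2+3 = 5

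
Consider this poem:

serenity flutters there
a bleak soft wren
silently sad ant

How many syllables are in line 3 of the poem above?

5

Line 3: "silently sad ant": 3+1+1 = 5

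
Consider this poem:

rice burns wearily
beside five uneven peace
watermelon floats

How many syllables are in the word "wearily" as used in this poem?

"wearily" has 3 syllables.

3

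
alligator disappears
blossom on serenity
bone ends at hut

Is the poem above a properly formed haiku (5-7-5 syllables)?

No

Line 1: alligator (4), disappears (3) → 7 (expected 5)
Line 2: blossom (2), on (1), serenity (4) → 7 ✓
Line 3: bone (1), ends (1), at (1), hut (1) → 4 (expected 5)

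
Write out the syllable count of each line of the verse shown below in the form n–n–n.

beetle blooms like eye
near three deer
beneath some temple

5–3–5

Line 1: beetle(2) + blooms(1) + like(1) + eye(1) = 5
Line 2: near(1) + three(1) + deer(1) = 3
Line 3: beneath(2) + some(1) + temple(2) = 5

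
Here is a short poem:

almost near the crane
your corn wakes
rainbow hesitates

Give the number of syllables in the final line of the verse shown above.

The final line: rainbow(2) + hesitates(3) = 5

5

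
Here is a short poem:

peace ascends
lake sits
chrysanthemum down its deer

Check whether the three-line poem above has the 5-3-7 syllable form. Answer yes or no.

No

Line 1: "peace ascends": 1+2 = 3 (expected 5)
Line 2: "lake sits": 1+1 = 2 (expected 3)
Line 3: "chrysanthemum down its deer": 4+1+1+1 = 7 ✓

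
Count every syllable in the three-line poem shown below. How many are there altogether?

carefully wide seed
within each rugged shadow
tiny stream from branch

Line 1: "carefully wide seed": 3+1+1 = 5
Line 2: "within each rugged shadow": 2+1+2+2 = 7
Line 3: "tiny stream from branch": 2+1+1+1 = 5
Total: 5 + 7 + 5 = 17

17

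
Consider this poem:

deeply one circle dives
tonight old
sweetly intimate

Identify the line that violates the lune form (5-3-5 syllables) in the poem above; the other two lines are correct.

The first line

Line 1: "deeply one circle dives": 2+1+2+1 = 6 (expected 5)
Line 2: "tonight old": 2+1 = 3 ✓
Line 3: "sweetly intimate": 2+3 = 5 ✓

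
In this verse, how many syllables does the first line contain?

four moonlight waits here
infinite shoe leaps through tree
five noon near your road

The first line: four(1) + moonlight(2) + waits(1) + here(1) = 5

5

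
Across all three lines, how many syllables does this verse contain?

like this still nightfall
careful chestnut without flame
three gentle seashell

Line 1: like (1), this (1), still (1), nightfall (2) → 5
Line 2: careful (2), chestnut (2), without (2), flame (1) → 7
Line 3: three (1), gentle (2), seashell (2) → 5
Total: 5 + 7 + 5 = 17

17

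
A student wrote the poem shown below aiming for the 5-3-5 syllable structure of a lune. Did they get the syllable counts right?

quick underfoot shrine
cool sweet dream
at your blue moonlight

Yes

Line 1: quick(1) + underfoot(3) + shrine(1) = 5 ✓
Line 2: cool(1) + sweet(1) + dream(1) = 3 ✓
Line 3: at(1) + your(1) + blue(1) + moonlight(2) = 5 ✓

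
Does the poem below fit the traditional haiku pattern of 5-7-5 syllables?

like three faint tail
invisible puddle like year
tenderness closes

Line 1: "like three faint tail": 1+1+1+1 = 4 (expected 5)
Line 2: "invisible puddle like year": 4+2+1+1 = 8 (expected 7)
Line 3: "tenderness closes": 3+2 = 5 ✓

No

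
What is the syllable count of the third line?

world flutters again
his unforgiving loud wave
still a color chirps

5

The third line: still (1), a (1), color (2), chirps (1) → 5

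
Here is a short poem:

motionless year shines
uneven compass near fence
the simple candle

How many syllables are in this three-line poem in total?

17

Line 1: "motionless year shines": 3+1+1 = 5
Line 2: "uneven compass near fence": 3+2+1+1 = 7
Line 3: "the simple candle": 1+2+2 = 5
Total: 5 + 7 + 5 = 17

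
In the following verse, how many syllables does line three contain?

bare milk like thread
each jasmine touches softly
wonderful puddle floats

Line three: "wonderful puddle floats": 3+2+1 = 6

6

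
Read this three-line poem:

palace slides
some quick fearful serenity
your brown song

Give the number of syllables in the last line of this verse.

3

The last line: "your brown song": 1+1+1 = 3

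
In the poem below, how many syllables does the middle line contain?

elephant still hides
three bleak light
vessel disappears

3

The middle line: three (1), bleak (1), light (1) → 3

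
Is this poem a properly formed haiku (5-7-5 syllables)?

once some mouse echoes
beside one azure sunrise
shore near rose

Line 1: once(1) + some(1) + mouse(1) + echoes(2) = 5 ✓
Line 2: beside(2) + one(1) + azure(2) + sunrise(2) = 7 ✓
Line 3: shore(1) + near(1) + rose(1) = 3 (expected 5)

No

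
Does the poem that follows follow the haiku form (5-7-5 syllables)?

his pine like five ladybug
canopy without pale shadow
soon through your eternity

No

Line 1: his (1), pine (1), like (1), five (1), ladybug (3) → 7 (expected 5)
Line 2: canopy (3), without (2), pale (1), shadow (2) → 8 (expected 7)
Line 3: soon (1), through (1), your (1), eternity (4) → 7 (expected 5)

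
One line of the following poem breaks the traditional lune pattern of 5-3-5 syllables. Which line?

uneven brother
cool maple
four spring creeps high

The third line

Line 1: uneven (3), brother (2) → 5 ✓
Line 2: cool (1), maple (2) → 3 ✓
Line 3: four (1), spring (1), creeps (1), high (1) → 4 (expected 5)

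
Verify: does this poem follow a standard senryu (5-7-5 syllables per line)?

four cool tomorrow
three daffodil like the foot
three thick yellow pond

Line 1: "four cool tomorrow": 1+1+3 = 5 ✓
Line 2: "three daffodil like the foot": 1+3+1+1+1 = 7 ✓
Line 3: "three thick yellow pond": 1+1+2+1 = 5 ✓

Yes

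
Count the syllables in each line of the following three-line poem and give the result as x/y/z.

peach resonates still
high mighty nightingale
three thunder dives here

5/6/5

Line 1: peach(1) + resonates(3) + still(1) = 5
Line 2: high(1) + mighty(2) + nightingale(3) = 6
Line 3: three(1) + thunder(2) + dives(1) + here(1) = 5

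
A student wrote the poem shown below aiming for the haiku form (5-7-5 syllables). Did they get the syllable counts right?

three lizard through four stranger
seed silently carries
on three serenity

No

Line 1: three (1), lizard (2), through (1), four (1), stranger (2) → 7 (expected 5)
Line 2: seed (1), silently (3), carries (2) → 6 (expected 7)
Line 3: on (1), three (1), serenity (4) → 6 (expected 5)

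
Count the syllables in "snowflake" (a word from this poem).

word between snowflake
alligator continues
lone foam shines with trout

2

"snowflake" has 2 syllables.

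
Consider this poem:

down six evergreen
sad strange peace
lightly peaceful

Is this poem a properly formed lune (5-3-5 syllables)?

No

Line 1: "down six evergreen": 1+1+3 = 5 ✓
Line 2: "sad strange peace": 1+1+1 = 3 ✓
Line 3: "lightly peaceful": 2+2 = 4 (expected 5)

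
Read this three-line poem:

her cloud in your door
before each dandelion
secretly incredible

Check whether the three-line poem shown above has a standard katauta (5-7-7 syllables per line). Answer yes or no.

Yes

Line 1: her (1), cloud (1), in (1), your (1), door (1) → 5 ✓
Line 2: before (2), each (1), dandelion (4) → 7 ✓
Line 3: secretly (3), incredible (4) → 7 ✓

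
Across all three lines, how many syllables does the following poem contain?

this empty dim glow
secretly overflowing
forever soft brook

17

Line 1: this (1), empty (2), dim (1), glow (1) → 5
Line 2: secretly (3), overflowing (4) → 7
Line 3: forever (3), soft (1), brook (1) → 5
Total: 5 + 7 + 5 = 17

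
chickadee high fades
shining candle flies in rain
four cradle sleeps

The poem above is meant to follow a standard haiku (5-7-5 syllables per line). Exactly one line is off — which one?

Line 3

Line 1: chickadee (3), high (1), fades (1) → 5 ✓
Line 2: shining (2), candle (2), flies (1), in (1), rain (1) → 7 ✓
Line 3: four (1), cradle (2), sleeps (1) → 4 (expected 5)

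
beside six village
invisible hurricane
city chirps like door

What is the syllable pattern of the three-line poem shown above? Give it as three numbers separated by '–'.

Line 1: "beside six village": 2+1+2 = 5
Line 2: "invisible hurricane": 4+3 = 7
Line 3: "city chirps like door": 2+1+1+1 = 5

5–7–5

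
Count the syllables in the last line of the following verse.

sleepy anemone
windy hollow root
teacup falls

3

The last line: teacup(2) + falls(1) = 3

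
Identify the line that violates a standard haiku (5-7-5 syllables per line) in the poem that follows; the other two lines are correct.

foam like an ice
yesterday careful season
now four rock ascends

The first line

Line 1: "foam like an ice": 1+1+1+1 = 4 (expected 5)
Line 2: "yesterday careful season": 3+2+2 = 7 ✓
Line 3: "now four rock ascends": 1+1+1+2 = 5 ✓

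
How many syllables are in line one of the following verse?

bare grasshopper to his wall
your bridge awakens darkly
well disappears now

7

Line one: "bare grasshopper to his wall": 1+3+1+1+1 = 7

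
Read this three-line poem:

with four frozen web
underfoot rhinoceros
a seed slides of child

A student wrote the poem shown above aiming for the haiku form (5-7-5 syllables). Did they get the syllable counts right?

Yes

Line 1: "with four frozen web": 1+1+2+1 = 5 ✓
Line 2: "underfoot rhinoceros": 3+4 = 7 ✓
Line 3: "a seed slides of child": 1+1+1+1+1 = 5 ✓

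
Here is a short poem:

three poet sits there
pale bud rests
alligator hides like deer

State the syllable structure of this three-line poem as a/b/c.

Line 1: three(1) + poet(2) + sits(1) + there(1) = 5
Line 2: pale(1) + bud(1) + rests(1) = 3
Line 3: alligator(4) + hides(1) + like(1) + deer(1) = 7

5/3/7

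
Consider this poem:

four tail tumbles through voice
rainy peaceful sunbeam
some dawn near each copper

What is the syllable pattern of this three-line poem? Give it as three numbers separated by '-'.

6-6-6

Line 1: four (1), tail (1), tumbles (2), through (1), voice (1) → 6
Line 2: rainy (2), peaceful (2), sunbeam (2) → 6
Line 3: some (1), dawn (1), near (1), each (1), copper (2) → 6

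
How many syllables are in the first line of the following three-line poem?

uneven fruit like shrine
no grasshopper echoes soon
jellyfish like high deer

The first line: uneven (3), fruit (1), like (1), shrine (1) → 6

6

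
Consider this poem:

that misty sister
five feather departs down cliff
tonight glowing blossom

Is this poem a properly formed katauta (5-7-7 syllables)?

No

Line 1: "that misty sister": 1+2+2 = 5 ✓
Line 2: "five feather departs down cliff": 1+2+2+1+1 = 7 ✓
Line 3: "tonight glowing blossom": 2+2+2 = 6 (expected 7)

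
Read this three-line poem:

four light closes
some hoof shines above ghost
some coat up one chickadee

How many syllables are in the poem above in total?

17

Line 1: four(1) + light(1) + closes(2) = 4
Line 2: some(1) + hoof(1) + shines(1) + above(2) + ghost(1) = 6
Line 3: some(1) + coat(1) + up(1) + one(1) + chickadee(3) = 7
Total: 4 + 6 + 7 = 17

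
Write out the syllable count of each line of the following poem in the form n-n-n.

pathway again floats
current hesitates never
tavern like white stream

Line 1: "pathway again floats": 2+2+1 = 5
Line 2: "current hesitates never": 2+3+2 = 7
Line 3: "tavern like white stream": 2+1+1+1 = 5

5-7-5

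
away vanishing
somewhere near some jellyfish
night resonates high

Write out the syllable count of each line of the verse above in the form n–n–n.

5–7–5

Line 1: "away vanishing": 2+3 = 5
Line 2: "somewhere near some jellyfish": 2+1+1+3 = 7
Line 3: "night resonates high": 1+3+1 = 5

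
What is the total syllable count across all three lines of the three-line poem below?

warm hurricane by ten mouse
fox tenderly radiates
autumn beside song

19

Line 1: warm(1) + hurricane(3) + by(1) + ten(1) + mouse(1) = 7
Line 2: fox(1) + tenderly(3) + radiates(3) = 7
Line 3: autumn(2) + beside(2) + song(1) = 5
Total: 7 + 7 + 5 = 19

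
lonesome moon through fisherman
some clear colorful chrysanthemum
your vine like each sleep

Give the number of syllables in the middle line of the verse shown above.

9

The middle line: some(1) + clear(1) + colorful(3) + chrysanthemum(4) = 9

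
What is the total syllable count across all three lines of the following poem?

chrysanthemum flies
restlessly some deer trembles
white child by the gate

Line 1: chrysanthemum (4), flies (1) → 5
Line 2: restlessly (3), some (1), deer (1), trembles (2) → 7
Line 3: white (1), child (1), by (1), the (1), gate (1) → 5
Total: 5 + 7 + 5 = 17

17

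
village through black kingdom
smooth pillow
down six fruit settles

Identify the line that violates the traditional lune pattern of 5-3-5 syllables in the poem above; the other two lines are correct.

Line 1

Line 1: "village through black kingdom": 2+1+1+2 = 6 (expected 5)
Line 2: "smooth pillow": 1+2 = 3 ✓
Line 3: "down six fruit settles": 1+1+1+2 = 5 ✓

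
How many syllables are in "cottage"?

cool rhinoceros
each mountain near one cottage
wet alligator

2

"cottage" has 2 syllables.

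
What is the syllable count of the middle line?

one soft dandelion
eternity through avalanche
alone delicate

8

The middle line: eternity (4), through (1), avalanche (3) → 8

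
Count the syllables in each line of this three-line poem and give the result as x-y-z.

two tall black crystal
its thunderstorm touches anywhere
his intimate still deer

5-9-6

Line 1: two(1) + tall(1) + black(1) + crystal(2) = 5
Line 2: its(1) + thunderstorm(3) + touches(2) + anywhere(3) = 9
Line 3: his(1) + intimate(3) + still(1) + deer(1) = 6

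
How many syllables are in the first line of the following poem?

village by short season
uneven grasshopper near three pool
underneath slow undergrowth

The first line: village(2) + by(1) + short(1) + season(2) = 6

6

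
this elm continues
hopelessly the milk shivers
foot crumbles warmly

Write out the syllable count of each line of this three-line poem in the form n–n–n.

5–7–5

Line 1: "this elm continues": 1+1+3 = 5
Line 2: "hopelessly the milk shivers": 3+1+1+2 = 7
Line 3: "foot crumbles warmly": 1+2+2 = 5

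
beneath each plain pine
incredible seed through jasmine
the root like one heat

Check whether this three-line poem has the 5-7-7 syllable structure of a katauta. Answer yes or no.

No

Line 1: "beneath each plain pine": 2+1+1+1 = 5 ✓
Line 2: "incredible seed through jasmine": 4+1+1+2 = 8 (expected 7)
Line 3: "the root like one heat": 1+1+1+1+1 = 5 (expected 7)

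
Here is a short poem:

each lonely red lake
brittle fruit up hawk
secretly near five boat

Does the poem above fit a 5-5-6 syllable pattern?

Line 1: each (1), lonely (2), red (1), lake (1) → 5 ✓
Line 2: brittle (2), fruit (1), up (1), hawk (1) → 5 ✓
Line 3: secretly (3), near (1), five (1), boat (1) → 6 ✓

Yes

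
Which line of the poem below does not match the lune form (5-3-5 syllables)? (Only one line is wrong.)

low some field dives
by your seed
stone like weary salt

Line 1: low (1), some (1), field (1), dives (1) → 4 (expected 5)
Line 2: by (1), your (1), seed (1) → 3 ✓
Line 3: stone (1), like (1), weary (2), salt (1) → 5 ✓

Line 1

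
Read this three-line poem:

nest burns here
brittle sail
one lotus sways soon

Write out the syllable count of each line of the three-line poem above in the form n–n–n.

Line 1: nest (1), burns (1), here (1) → 3
Line 2: brittle (2), sail (1) → 3
Line 3: one (1), lotus (2), sways (1), soon (1) → 5

3–3–5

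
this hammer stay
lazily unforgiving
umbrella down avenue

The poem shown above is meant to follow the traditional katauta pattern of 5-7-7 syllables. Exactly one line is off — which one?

Line 1

Line 1: this (1), hammer (2), stay (1) → 4 (expected 5)
Line 2: lazily (3), unforgiving (4) → 7 ✓
Line 3: umbrella (3), down (1), avenue (3) → 7 ✓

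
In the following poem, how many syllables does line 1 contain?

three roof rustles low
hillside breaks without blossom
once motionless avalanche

Line 1: three (1), roof (1), rustles (2), low (1) → 5

5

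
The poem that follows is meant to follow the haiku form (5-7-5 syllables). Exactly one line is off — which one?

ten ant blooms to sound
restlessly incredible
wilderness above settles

Line 1: "ten ant blooms to sound": 1+1+1+1+1 = 5 ✓
Line 2: "restlessly incredible": 3+4 = 7 ✓
Line 3: "wilderness above settles": 3+2+2 = 7 (expected 5)

Line 3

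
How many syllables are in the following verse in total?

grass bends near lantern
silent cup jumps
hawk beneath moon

13

Line 1: grass(1) + bends(1) + near(1) + lantern(2) = 5
Line 2: silent(2) + cup(1) + jumps(1) = 4
Line 3: hawk(1) + beneath(2) + moon(1) = 4
Total: 5 + 4 + 4 = 13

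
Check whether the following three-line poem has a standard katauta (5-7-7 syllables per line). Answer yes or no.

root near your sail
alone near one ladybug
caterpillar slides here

Line 1: root (1), near (1), your (1), sail (1) → 4 (expected 5)
Line 2: alone (2), near (1), one (1), ladybug (3) → 7 ✓
Line 3: caterpillar (4), slides (1), here (1) → 6 (expected 7)

No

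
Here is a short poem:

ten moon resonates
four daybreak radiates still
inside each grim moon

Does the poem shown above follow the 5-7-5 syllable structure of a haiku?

Line 1: "ten moon resonates": 1+1+3 = 5 ✓
Line 2: "four daybreak radiates still": 1+2+3+1 = 7 ✓
Line 3: "inside each grim moon": 2+1+1+1 = 5 ✓

Yes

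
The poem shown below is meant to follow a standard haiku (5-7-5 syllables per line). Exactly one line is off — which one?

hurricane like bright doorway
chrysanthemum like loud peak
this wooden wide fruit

Line 1: "hurricane like bright doorway": 3+1+1+2 = 7 (expected 5)
Line 2: "chrysanthemum like loud peak": 4+1+1+1 = 7 ✓
Line 3: "this wooden wide fruit": 1+2+1+1 = 5 ✓

The first line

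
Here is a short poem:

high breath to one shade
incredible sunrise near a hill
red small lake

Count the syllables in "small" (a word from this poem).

1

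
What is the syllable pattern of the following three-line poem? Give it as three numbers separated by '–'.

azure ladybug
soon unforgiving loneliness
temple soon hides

Line 1: azure(2) + ladybug(3) = 5
Line 2: soon(1) + unforgiving(4) + loneliness(3) = 8
Line 3: temple(2) + soon(1) + hides(1) = 4

5–8–4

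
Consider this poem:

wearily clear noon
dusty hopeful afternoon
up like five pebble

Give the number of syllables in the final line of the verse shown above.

The final line: up (1), like (1), five (1), pebble (2) → 5

5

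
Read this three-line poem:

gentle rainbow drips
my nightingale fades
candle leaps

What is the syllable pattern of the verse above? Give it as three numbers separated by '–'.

Line 1: gentle (2), rainbow (2), drips (1) → 5
Line 2: my (1), nightingale (3), fades (1) → 5
Line 3: candle (2), leaps (1) → 3

5–5–3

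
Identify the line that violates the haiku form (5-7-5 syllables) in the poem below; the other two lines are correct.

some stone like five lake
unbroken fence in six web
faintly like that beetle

The third line

Line 1: "some stone like five lake": 1+1+1+1+1 = 5 ✓
Line 2: "unbroken fence in six web": 3+1+1+1+1 = 7 ✓
Line 3: "faintly like that beetle": 2+1+1+2 = 6 (expected 5)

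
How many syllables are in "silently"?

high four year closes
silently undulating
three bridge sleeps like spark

3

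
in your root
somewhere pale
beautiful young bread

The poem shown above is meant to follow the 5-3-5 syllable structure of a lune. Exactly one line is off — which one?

The first line

Line 1: in (1), your (1), root (1) → 3 (expected 5)
Line 2: somewhere (2), pale (1) → 3 ✓
Line 3: beautiful (3), young (1), bread (1) → 5 ✓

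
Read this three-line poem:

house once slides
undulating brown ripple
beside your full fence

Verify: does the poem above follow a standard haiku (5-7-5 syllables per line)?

No

Line 1: house (1), once (1), slides (1) → 3 (expected 5)
Line 2: undulating (4), brown (1), ripple (2) → 7 ✓
Line 3: beside (2), your (1), full (1), fence (1) → 5 ✓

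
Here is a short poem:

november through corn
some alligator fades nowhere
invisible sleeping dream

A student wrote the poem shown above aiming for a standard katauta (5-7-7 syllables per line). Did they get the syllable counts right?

No

Line 1: "november through corn": 3+1+1 = 5 ✓
Line 2: "some alligator fades nowhere": 1+4+1+2 = 8 (expected 7)
Line 3: "invisible sleeping dream": 4+2+1 = 7 ✓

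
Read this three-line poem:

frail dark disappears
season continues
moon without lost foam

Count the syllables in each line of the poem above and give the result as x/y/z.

5/5/5

Line 1: "frail dark disappears": 1+1+3 = 5
Line 2: "season continues": 2+3 = 5
Line 3: "moon without lost foam": 1+2+1+1 = 5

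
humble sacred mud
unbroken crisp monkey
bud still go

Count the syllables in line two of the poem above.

6

Line two: unbroken(3) + crisp(1) + monkey(2) = 6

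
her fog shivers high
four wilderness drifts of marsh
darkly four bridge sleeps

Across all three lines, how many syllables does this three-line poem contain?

Line 1: "her fog shivers high": 1+1+2+1 = 5
Line 2: "four wilderness drifts of marsh": 1+3+1+1+1 = 7
Line 3: "darkly four bridge sleeps": 2+1+1+1 = 5
Total: 5 + 7 + 5 = 17

17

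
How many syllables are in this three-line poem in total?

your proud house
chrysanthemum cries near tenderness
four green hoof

Line 1: "your proud house": 1+1+1 = 3
Line 2: "chrysanthemum cries near tenderness": 4+1+1+3 = 9
Line 3: "four green hoof": 1+1+1 = 3
Total: 3 + 9 + 3 = 15

15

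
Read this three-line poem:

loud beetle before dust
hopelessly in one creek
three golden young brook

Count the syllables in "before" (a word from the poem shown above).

2

"before" has 2 syllables.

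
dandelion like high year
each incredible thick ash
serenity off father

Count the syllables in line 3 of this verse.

Line 3: serenity(4) + off(1) + father(2) = 7

7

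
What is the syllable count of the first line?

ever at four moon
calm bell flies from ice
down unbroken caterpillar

5

The first line: ever(2) + at(1) + four(1) + moon(1) = 5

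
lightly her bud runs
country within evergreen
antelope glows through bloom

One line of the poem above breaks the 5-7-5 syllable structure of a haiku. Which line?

Line 1: lightly(2) + her(1) + bud(1) + runs(1) = 5 ✓
Line 2: country(2) + within(2) + evergreen(3) = 7 ✓
Line 3: antelope(3) + glows(1) + through(1) + bloom(1) = 6 (expected 5)

Line 3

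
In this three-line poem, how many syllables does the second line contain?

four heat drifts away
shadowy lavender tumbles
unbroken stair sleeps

8

The second line: shadowy(3) + lavender(3) + tumbles(2) = 8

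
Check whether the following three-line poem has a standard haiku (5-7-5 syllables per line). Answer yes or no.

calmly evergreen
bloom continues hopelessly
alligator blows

Line 1: calmly (2), evergreen (3) → 5 ✓
Line 2: bloom (1), continues (3), hopelessly (3) → 7 ✓
Line 3: alligator (4), blows (1) → 5 ✓

Yes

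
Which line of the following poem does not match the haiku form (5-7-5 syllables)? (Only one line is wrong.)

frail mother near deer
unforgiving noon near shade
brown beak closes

Line 1: frail(1) + mother(2) + near(1) + deer(1) = 5 ✓
Line 2: unforgiving(4) + noon(1) + near(1) + shade(1) = 7 ✓
Line 3: brown(1) + beak(1) + closes(2) = 4 (expected 5)

Line 3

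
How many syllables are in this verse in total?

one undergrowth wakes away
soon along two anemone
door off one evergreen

Line 1: one(1) + undergrowth(3) + wakes(1) + away(2) = 7
Line 2: soon(1) + along(2) + two(1) + anemone(4) = 8
Line 3: door(1) + off(1) + one(1) + evergreen(3) = 6
Total: 7 + 8 + 6 = 21

21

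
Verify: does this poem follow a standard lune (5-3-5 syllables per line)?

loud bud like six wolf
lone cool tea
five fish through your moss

Line 1: "loud bud like six wolf": 1+1+1+1+1 = 5 ✓
Line 2: "lone cool tea": 1+1+1 = 3 ✓
Line 3: "five fish through your moss": 1+1+1+1+1 = 5 ✓

Yes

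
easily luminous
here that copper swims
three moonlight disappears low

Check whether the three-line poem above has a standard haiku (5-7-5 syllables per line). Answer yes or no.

No

Line 1: easily (3), luminous (3) → 6 (expected 5)
Line 2: here (1), that (1), copper (2), swims (1) → 5 (expected 7)
Line 3: three (1), moonlight (2), disappears (3), low (1) → 7 (expected 5)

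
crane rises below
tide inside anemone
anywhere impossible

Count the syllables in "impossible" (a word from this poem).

4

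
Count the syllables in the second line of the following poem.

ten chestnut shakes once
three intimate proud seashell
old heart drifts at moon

The second line: three(1) + intimate(3) + proud(1) + seashell(2) = 7

7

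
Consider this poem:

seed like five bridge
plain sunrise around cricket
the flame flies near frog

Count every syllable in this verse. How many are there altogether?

16

Line 1: "seed like five bridge": 1+1+1+1 = 4
Line 2: "plain sunrise around cricket": 1+2+2+2 = 7
Line 3: "the flame flies near frog": 1+1+1+1+1 = 5
Total: 4 + 7 + 5 = 16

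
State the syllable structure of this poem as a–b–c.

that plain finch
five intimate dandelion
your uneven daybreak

3–8–6

Line 1: that (1), plain (1), finch (1) → 3
Line 2: five (1), intimate (3), dandelion (4) → 8
Line 3: your (1), uneven (3), daybreak (2) → 6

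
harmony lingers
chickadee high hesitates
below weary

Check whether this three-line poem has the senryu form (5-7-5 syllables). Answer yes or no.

Line 1: "harmony lingers": 3+2 = 5 ✓
Line 2: "chickadee high hesitates": 3+1+3 = 7 ✓
Line 3: "below weary": 2+2 = 4 (expected 5)

No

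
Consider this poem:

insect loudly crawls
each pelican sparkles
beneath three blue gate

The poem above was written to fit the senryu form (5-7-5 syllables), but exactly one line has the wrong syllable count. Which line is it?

Line 1: insect (2), loudly (2), crawls (1) → 5 ✓
Line 2: each (1), pelican (3), sparkles (2) → 6 (expected 7)
Line 3: beneath (2), three (1), blue (1), gate (1) → 5 ✓

The second line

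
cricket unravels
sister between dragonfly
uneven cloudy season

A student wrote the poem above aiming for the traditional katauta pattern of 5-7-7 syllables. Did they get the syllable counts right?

Line 1: cricket (2), unravels (3) → 5 ✓
Line 2: sister (2), between (2), dragonfly (3) → 7 ✓
Line 3: uneven (3), cloudy (2), season (2) → 7 ✓

Yes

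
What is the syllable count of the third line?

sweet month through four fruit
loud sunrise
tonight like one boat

The third line: tonight(2) + like(1) + one(1) + boat(1) = 5

5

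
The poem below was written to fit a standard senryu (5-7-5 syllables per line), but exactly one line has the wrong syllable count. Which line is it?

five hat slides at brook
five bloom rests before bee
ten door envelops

Line 2

Line 1: five (1), hat (1), slides (1), at (1), brook (1) → 5 ✓
Line 2: five (1), bloom (1), rests (1), before (2), bee (1) → 6 (expected 7)
Line 3: ten (1), door (1), envelops (3) → 5 ✓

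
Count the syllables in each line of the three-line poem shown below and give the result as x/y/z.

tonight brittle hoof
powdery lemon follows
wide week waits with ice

5/7/5

Line 1: "tonight brittle hoof": 2+2+1 = 5
Line 2: "powdery lemon follows": 3+2+2 = 7
Line 3: "wide week waits with ice": 1+1+1+1+1 = 5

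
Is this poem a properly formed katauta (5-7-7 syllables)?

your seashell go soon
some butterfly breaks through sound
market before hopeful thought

Line 1: "your seashell go soon": 1+2+1+1 = 5 ✓
Line 2: "some butterfly breaks through sound": 1+3+1+1+1 = 7 ✓
Line 3: "market before hopeful thought": 2+2+2+1 = 7 ✓

Yes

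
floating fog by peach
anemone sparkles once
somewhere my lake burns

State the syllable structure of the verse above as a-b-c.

Line 1: "floating fog by peach": 2+1+1+1 = 5
Line 2: "anemone sparkles once": 4+2+1 = 7
Line 3: "somewhere my lake burns": 2+1+1+1 = 5

5-7-5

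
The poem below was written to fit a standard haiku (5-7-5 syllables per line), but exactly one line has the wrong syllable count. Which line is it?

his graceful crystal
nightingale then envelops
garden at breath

Line 1: "his graceful crystal": 1+2+2 = 5 ✓
Line 2: "nightingale then envelops": 3+1+3 = 7 ✓
Line 3: "garden at breath": 2+1+1 = 4 (expected 5)

Line 3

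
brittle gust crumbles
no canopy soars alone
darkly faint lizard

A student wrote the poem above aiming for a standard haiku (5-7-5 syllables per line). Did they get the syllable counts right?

Yes

Line 1: brittle (2), gust (1), crumbles (2) → 5 ✓
Line 2: no (1), canopy (3), soars (1), alone (2) → 7 ✓
Line 3: darkly (2), faint (1), lizard (2) → 5 ✓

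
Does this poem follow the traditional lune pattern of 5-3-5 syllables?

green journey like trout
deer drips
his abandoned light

No

Line 1: "green journey like trout": 1+2+1+1 = 5 ✓
Line 2: "deer drips": 1+1 = 2 (expected 3)
Line 3: "his abandoned light": 1+3+1 = 5 ✓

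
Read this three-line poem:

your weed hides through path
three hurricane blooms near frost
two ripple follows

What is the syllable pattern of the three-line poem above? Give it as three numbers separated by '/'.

5/7/5

Line 1: your (1), weed (1), hides (1), through (1), path (1) → 5
Line 2: three (1), hurricane (3), blooms (1), near (1), frost (1) → 7
Line 3: two (1), ripple (2), follows (2) → 5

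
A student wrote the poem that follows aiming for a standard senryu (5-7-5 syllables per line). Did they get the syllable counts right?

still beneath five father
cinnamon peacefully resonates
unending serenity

Line 1: "still beneath five father": 1+2+1+2 = 6 (expected 5)
Line 2: "cinnamon peacefully resonates": 3+3+3 = 9 (expected 7)
Line 3: "unending serenity": 3+4 = 7 (expected 5)

No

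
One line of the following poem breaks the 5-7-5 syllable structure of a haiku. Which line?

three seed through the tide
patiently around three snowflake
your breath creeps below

Line 1: "three seed through the tide": 1+1+1+1+1 = 5 ✓
Line 2: "patiently around three snowflake": 3+2+1+2 = 8 (expected 7)
Line 3: "your breath creeps below": 1+1+1+2 = 5 ✓

The second line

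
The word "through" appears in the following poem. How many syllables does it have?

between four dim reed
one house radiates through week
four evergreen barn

1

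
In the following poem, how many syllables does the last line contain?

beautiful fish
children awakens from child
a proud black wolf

4

The last line: a(1) + proud(1) + black(1) + wolf(1) = 4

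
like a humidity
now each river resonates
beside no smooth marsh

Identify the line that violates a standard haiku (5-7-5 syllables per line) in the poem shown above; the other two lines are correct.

Line 1

Line 1: like (1), a (1), humidity (4) → 6 (expected 5)
Line 2: now (1), each (1), river (2), resonates (3) → 7 ✓
Line 3: beside (2), no (1), smooth (1), marsh (1) → 5 ✓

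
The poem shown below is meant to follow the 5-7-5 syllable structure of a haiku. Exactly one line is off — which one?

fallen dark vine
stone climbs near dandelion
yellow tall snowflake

Line 1: fallen(2) + dark(1) + vine(1) = 4 (expected 5)
Line 2: stone(1) + climbs(1) + near(1) + dandelion(4) = 7 ✓
Line 3: yellow(2) + tall(1) + snowflake(2) = 5 ✓

Line 1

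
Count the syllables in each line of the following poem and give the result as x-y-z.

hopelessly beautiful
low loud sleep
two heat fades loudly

6-3-5

Line 1: hopelessly(3) + beautiful(3) = 6
Line 2: low(1) + loud(1) + sleep(1) = 3
Line 3: two(1) + heat(1) + fades(1) + loudly(2) = 5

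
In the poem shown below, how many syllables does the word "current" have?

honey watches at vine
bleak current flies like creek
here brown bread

2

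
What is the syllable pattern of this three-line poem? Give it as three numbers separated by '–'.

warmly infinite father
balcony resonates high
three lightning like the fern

Line 1: "warmly infinite father": 2+3+2 = 7
Line 2: "balcony resonates high": 3+3+1 = 7
Line 3: "three lightning like the fern": 1+2+1+1+1 = 6

7–7–6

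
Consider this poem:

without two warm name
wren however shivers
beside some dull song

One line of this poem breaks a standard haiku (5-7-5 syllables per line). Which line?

Line 2

Line 1: without (2), two (1), warm (1), name (1) → 5 ✓
Line 2: wren (1), however (3), shivers (2) → 6 (expected 7)
Line 3: beside (2), some (1), dull (1), song (1) → 5 ✓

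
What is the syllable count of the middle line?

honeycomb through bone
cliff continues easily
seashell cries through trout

7

The middle line: cliff(1) + continues(3) + easily(3) = 7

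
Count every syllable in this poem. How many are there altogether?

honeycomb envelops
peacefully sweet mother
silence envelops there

Line 1: "honeycomb envelops": 3+3 = 6
Line 2: "peacefully sweet mother": 3+1+2 = 6
Line 3: "silence envelops there": 2+3+1 = 6
Total: 6 + 6 + 6 = 18

18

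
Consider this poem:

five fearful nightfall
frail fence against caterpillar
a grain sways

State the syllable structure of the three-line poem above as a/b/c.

Line 1: five(1) + fearful(2) + nightfall(2) = 5
Line 2: frail(1) + fence(1) + against(2) + caterpillar(4) = 8
Line 3: a(1) + grain(1) + sways(1) = 3

5/8/3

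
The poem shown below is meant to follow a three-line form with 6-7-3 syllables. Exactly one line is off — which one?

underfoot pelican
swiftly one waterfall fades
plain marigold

Line 1: "underfoot pelican": 3+3 = 6 ✓
Line 2: "swiftly one waterfall fades": 2+1+3+1 = 7 ✓
Line 3: "plain marigold": 1+3 = 4 (expected 3)

Line 3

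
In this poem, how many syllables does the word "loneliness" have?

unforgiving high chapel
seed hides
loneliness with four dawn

3

"loneliness" has 3 syllables.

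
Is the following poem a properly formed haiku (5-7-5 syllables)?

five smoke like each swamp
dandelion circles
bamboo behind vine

No

Line 1: five(1) + smoke(1) + like(1) + each(1) + swamp(1) = 5 ✓
Line 2: dandelion(4) + circles(2) = 6 (expected 7)
Line 3: bamboo(2) + behind(2) + vine(1) = 5 ✓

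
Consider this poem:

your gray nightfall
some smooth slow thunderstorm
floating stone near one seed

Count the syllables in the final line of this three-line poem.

6

The final line: floating(2) + stone(1) + near(1) + one(1) + seed(1) = 6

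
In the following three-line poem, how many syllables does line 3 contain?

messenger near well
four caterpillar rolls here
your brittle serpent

5

Line 3: "your brittle serpent": 1+2+2 = 5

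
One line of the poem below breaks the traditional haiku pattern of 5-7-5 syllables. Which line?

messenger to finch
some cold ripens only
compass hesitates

Line 1: "messenger to finch": 3+1+1 = 5 ✓
Line 2: "some cold ripens only": 1+1+2+2 = 6 (expected 7)
Line 3: "compass hesitates": 2+3 = 5 ✓

Line 2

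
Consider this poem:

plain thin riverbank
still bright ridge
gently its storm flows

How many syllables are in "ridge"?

1

"ridge" has 1 syllable.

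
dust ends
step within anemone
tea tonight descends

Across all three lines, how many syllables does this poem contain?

Line 1: dust (1), ends (1) → 2
Line 2: step (1), within (2), anemone (4) → 7
Line 3: tea (1), tonight (2), descends (2) → 5
Total: 2 + 7 + 5 = 14

14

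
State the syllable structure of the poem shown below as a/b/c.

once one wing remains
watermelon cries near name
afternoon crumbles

5/7/5

Line 1: once(1) + one(1) + wing(1) + remains(2) = 5
Line 2: watermelon(4) + cries(1) + near(1) + name(1) = 7
Line 3: afternoon(3) + crumbles(2) = 5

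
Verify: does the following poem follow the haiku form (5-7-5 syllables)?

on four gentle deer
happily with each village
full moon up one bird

Yes

Line 1: on (1), four (1), gentle (2), deer (1) → 5 ✓
Line 2: happily (3), with (1), each (1), village (2) → 7 ✓
Line 3: full (1), moon (1), up (1), one (1), bird (1) → 5 ✓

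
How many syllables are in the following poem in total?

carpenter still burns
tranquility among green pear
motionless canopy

19

Line 1: "carpenter still burns": 3+1+1 = 5
Line 2: "tranquility among green pear": 4+2+1+1 = 8
Line 3: "motionless canopy": 3+3 = 6
Total: 5 + 8 + 6 = 19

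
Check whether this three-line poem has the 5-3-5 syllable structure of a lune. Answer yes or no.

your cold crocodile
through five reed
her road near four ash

Yes

Line 1: your(1) + cold(1) + crocodile(3) = 5 ✓
Line 2: through(1) + five(1) + reed(1) = 3 ✓
Line 3: her(1) + road(1) + near(1) + four(1) + ash(1) = 5 ✓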